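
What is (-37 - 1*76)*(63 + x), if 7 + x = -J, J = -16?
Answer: -8136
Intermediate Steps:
x = 9 (x = -7 - 1*(-16) = -7 + 16 = 9)
(-37 - 1*76)*(63 + x) = (-37 - 1*76)*(63 + 9) = (-37 - 76)*72 = -113*72 = -8136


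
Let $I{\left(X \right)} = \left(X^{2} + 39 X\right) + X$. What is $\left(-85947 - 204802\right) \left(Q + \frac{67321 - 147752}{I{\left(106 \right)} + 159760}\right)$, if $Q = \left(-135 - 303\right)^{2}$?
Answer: $- \frac{9774369281539997}{175236} \approx -5.5778 \cdot 10^{10}$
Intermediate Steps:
$I{\left(X \right)} = X^{2} + 40 X$
$Q = 191844$ ($Q = \left(-438\right)^{2} = 191844$)
$\left(-85947 - 204802\right) \left(Q + \frac{67321 - 147752}{I{\left(106 \right)} + 159760}\right) = \left(-85947 - 204802\right) \left(191844 + \frac{67321 - 147752}{106 \left(40 + 106\right) + 159760}\right) = - 290749 \left(191844 - \frac{80431}{106 \cdot 146 + 159760}\right) = - 290749 \left(191844 - \frac{80431}{15476 + 159760}\right) = - 290749 \left(191844 - \frac{80431}{175236}\right) = \left(-290749\right) \frac{33617894753}{175236} = - \frac{9774369281539997}{175236}$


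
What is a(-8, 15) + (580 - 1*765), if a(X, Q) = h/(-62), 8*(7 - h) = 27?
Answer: -91789/496 ≈ -185.06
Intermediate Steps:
h = 29/8 (h = 7 - ⅛*27 = 7 - 27/8 = 29/8 ≈ 3.6250)
a(X, Q) = -29/496 (a(X, Q) = (29/8)/(-62) = (29/8)*(-1/62) = -29/496)
a(-8, 15) + (580 - 1*765) = -29/496 + (580 - 1*765) = -29/496 + (580 - 765) = -29/496 - 185 = -91789/496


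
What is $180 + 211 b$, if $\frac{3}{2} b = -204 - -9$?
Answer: $-27250$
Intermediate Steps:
$b = -130$ ($b = \frac{2 \left(-204 - -9\right)}{3} = \frac{2 \left(-204 + 9\right)}{3} = \frac{2}{3} \left(-195\right) = -130$)
$180 + 211 b = 180 + 211 \left(-130\right) = 180 - 27430 = -27250$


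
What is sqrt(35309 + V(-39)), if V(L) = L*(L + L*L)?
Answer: I*sqrt(22489) ≈ 149.96*I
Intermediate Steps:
V(L) = L*(L + L**2)
sqrt(35309 + V(-39)) = sqrt(35309 + (-39)**2*(1 - 39)) = sqrt(35309 + 1521*(-38)) = sqrt(35309 - 57798) = sqrt(-22489) = I*sqrt(22489)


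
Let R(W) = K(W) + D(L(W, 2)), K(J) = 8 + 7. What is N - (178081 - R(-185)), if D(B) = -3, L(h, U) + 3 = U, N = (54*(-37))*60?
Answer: -297949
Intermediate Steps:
N = -119880 (N = -1998*60 = -119880)
L(h, U) = -3 + U
K(J) = 15
R(W) = 12 (R(W) = 15 - 3 = 12)
N - (178081 - R(-185)) = -119880 - (178081 - 1*12) = -119880 - (178081 - 12) = -119880 - 1*178069 = -119880 - 178069 = -297949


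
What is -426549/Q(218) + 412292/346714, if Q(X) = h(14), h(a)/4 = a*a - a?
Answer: -73795180705/126203896 ≈ -584.73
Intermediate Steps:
h(a) = -4*a + 4*a² (h(a) = 4*(a*a - a) = 4*(a² - a) = -4*a + 4*a²)
Q(X) = 728 (Q(X) = 4*14*(-1 + 14) = 4*14*13 = 728)
-426549/Q(218) + 412292/346714 = -426549/728 + 412292/346714 = -426549*1/728 + 412292*(1/346714) = -426549/728 + 206146/173357 = -73795180705/126203896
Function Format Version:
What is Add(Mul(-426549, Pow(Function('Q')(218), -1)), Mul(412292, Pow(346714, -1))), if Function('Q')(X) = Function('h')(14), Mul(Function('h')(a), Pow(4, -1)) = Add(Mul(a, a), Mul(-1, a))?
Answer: Rational(-73795180705, 126203896) ≈ -584.73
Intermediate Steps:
Function('h')(a) = Add(Mul(-4, a), Mul(4, Pow(a, 2))) (Function('h')(a) = Mul(4, Add(Mul(a, a), Mul(-1, a))) = Mul(4, Add(Pow(a, 2), Mul(-1, a))) = Add(Mul(-4, a), Mul(4, Pow(a, 2))))
Function('Q')(X) = 728 (Function('Q')(X) = Mul(4, 14, Add(-1, 14)) = Mul(4, 14, 13) = 728)
Add(Mul(-426549, Pow(Function('Q')(218), -1)), Mul(412292, Pow(346714, -1))) = Add(Mul(-426549, Pow(728, -1)), Mul(412292, Pow(346714, -1))) = Add(Mul(-426549, Rational(1, 728)), Mul(412292, Rational(1, 346714))) = Add(Rational(-426549, 728), Rational(206146, 173357)) = Rational(-73795180705, 126203896)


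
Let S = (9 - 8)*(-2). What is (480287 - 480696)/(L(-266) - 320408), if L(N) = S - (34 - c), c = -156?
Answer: 409/320600 ≈ 0.0012757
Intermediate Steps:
S = -2 (S = 1*(-2) = -2)
L(N) = -192 (L(N) = -2 - (34 - 1*(-156)) = -2 - (34 + 156) = -2 - 1*190 = -2 - 190 = -192)
(480287 - 480696)/(L(-266) - 320408) = (480287 - 480696)/(-192 - 320408) = -409/(-320600) = -409*(-1/320600) = 409/320600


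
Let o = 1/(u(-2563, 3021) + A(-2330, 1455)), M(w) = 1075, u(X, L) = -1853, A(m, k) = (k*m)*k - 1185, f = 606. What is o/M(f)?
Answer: -1/5302621634600 ≈ -1.8859e-13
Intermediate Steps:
A(m, k) = -1185 + m*k² (A(m, k) = m*k² - 1185 = -1185 + m*k²)
o = -1/4932671288 (o = 1/(-1853 + (-1185 - 2330*1455²)) = 1/(-1853 + (-1185 - 2330*2117025)) = 1/(-1853 + (-1185 - 4932668250)) = 1/(-1853 - 4932669435) = 1/(-4932671288) = -1/4932671288 ≈ -2.0273e-10)
o/M(f) = -1/4932671288/1075 = -1/4932671288*1/1075 = -1/5302621634600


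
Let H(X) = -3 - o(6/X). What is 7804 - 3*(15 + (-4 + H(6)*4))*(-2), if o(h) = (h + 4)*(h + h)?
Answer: 7558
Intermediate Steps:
o(h) = 2*h*(4 + h) (o(h) = (4 + h)*(2*h) = 2*h*(4 + h))
H(X) = -3 - 12*(4 + 6/X)/X (H(X) = -3 - 2*6/X*(4 + 6/X) = -3 - 12*(4 + 6/X)/X)
7804 - 3*(15 + (-4 + H(6)*4))*(-2) = 7804 - 3*(15 + (-4 + (-3 - 72/6**2 - 48/6)*4))*(-2) = 7804 - 3*(15 + (-4 + (-3 - 72*1/36 - 48*1/6)*4))*(-2) = 7804 - 3*(15 + (-4 + (-3 - 2 - 8)*4))*(-2) = 7804 - 3*(15 + (-4 - 13*4))*(-2) = 7804 - 3*(15 + (-4 - 52))*(-2) = 7804 - 3*(15 - 56)*(-2) = 7804 - 3*(-41)*(-2) = 7804 + 123*(-2) = 7804 - 246 = 7558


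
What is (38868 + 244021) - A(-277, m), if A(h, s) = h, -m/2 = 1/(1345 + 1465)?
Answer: 283166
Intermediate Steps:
m = -1/1405 (m = -2/(1345 + 1465) = -2/2810 = -2*1/2810 = -1/1405 ≈ -0.00071174)
(38868 + 244021) - A(-277, m) = (38868 + 244021) - 1*(-277) = 282889 + 277 = 283166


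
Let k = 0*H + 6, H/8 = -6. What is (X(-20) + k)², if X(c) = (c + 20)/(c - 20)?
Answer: 36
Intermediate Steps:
H = -48 (H = 8*(-6) = -48)
X(c) = (20 + c)/(-20 + c)
k = 6 (k = 0*(-48) + 6 = 0 + 6 = 6)
(X(-20) + k)² = ((20 - 20)/(-20 - 20) + 6)² = (0/(-40) + 6)² = (-1/40*0 + 6)² = (0 + 6)² = 6² = 36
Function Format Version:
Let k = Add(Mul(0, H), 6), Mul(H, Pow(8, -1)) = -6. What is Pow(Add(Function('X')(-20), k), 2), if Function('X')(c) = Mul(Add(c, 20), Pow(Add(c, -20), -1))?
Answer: 36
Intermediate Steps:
H = -48 (H = Mul(8, -6) = -48)
Function('X')(c) = Mul(Pow(Add(-20, c), -1), Add(20, c)) (Function('X')(c) = Mul(Add(20, c), Pow(Add(-20, c), -1)) = Mul(Pow(Add(-20, c), -1), Add(20, c)))
k = 6 (k = Add(Mul(0, -48), 6) = Add(0, 6) = 6)
Pow(Add(Function('X')(-20), k), 2) = Pow(Add(Mul(Pow(Add(-20, -20), -1), Add(20, -20)), 6), 2) = Pow(Add(Mul(Pow(-40, -1), 0), 6), 2) = Pow(Add(Mul(Rational(-1, 40), 0), 6), 2) = Pow(Add(0, 6), 2) = Pow(6, 2) = 36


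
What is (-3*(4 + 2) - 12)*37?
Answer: -1110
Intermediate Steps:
(-3*(4 + 2) - 12)*37 = (-3*6 - 12)*37 = (-18 - 12)*37 = -30*37 = -1110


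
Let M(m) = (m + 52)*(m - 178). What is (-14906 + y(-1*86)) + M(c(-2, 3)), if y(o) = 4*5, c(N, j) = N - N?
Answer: -24142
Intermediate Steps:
c(N, j) = 0
M(m) = (-178 + m)*(52 + m) (M(m) = (52 + m)*(-178 + m) = (-178 + m)*(52 + m))
y(o) = 20
(-14906 + y(-1*86)) + M(c(-2, 3)) = (-14906 + 20) + (-9256 + 0² - 126*0) = -14886 + (-9256 + 0 + 0) = -14886 - 9256 = -24142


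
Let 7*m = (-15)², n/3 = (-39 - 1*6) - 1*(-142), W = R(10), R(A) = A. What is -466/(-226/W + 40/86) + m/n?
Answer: 68385935/3231361 ≈ 21.163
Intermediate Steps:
W = 10
n = 291 (n = 3*((-39 - 1*6) - 1*(-142)) = 3*((-39 - 6) + 142) = 3*(-45 + 142) = 3*97 = 291)
m = 225/7 (m = (⅐)*(-15)² = (⅐)*225 = 225/7 ≈ 32.143)
-466/(-226/W + 40/86) + m/n = -466/(-226/10 + 40/86) + (225/7)/291 = -466/(-226*⅒ + 40*(1/86)) + (225/7)*(1/291) = -466/(-113/5 + 20/43) + 75/679 = -466/(-4759/215) + 75/679 = -466*(-215/4759) + 75/679 = 100190/4759 + 75/679 = 68385935/3231361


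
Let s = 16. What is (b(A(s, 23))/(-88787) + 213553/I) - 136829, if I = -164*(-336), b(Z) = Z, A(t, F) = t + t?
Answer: -669419502486109/4892518848 ≈ -1.3683e+5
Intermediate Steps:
A(t, F) = 2*t
I = 55104
(b(A(s, 23))/(-88787) + 213553/I) - 136829 = ((2*16)/(-88787) + 213553/55104) - 136829 = (32*(-1/88787) + 213553*(1/55104)) - 136829 = (-32/88787 + 213553/55104) - 136829 = 18958966883/4892518848 - 136829 = -669419502486109/4892518848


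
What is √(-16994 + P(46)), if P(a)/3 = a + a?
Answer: I*√16718 ≈ 129.3*I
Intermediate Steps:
P(a) = 6*a (P(a) = 3*(a + a) = 3*(2*a) = 6*a)
√(-16994 + P(46)) = √(-16994 + 6*46) = √(-16994 + 276) = √(-16718) = I*√16718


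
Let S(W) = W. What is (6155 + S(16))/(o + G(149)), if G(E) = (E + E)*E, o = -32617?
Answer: 6171/11785 ≈ 0.52363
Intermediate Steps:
G(E) = 2*E² (G(E) = (2*E)*E = 2*E²)
(6155 + S(16))/(o + G(149)) = (6155 + 16)/(-32617 + 2*149²) = 6171/(-32617 + 2*22201) = 6171/(-32617 + 44402) = 6171/11785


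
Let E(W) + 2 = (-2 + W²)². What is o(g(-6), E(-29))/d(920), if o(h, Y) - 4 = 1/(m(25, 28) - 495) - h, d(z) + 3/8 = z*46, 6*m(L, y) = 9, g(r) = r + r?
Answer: 126320/334155759 ≈ 0.00037803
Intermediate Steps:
g(r) = 2*r
m(L, y) = 3/2 (m(L, y) = (⅙)*9 = 3/2)
d(z) = -3/8 + 46*z (d(z) = -3/8 + z*46 = -3/8 + 46*z)
E(W) = -2 + (-2 + W²)²
o(h, Y) = 3946/987 - h (o(h, Y) = 4 + (1/(3/2 - 495) - h) = 4 + (1/(-987/2) - h) = 4 + (-2/987 - h) = 3946/987 - h)
o(g(-6), E(-29))/d(920) = (3946/987 - 2*(-6))/(-3/8 + 46*920) = (3946/987 - 1*(-12))/(-3/8 + 42320) = (3946/987 + 12)/(338557/8) = (15790/987)*(8/338557) = 126320/334155759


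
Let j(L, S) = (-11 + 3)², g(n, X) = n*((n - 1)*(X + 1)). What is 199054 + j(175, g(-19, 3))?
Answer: 199118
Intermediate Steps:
g(n, X) = n*(1 + X)*(-1 + n) (g(n, X) = n*((-1 + n)*(1 + X)) = n*((1 + X)*(-1 + n)) = n*(1 + X)*(-1 + n))
j(L, S) = 64 (j(L, S) = (-8)² = 64)
199054 + j(175, g(-19, 3)) = 199054 + 64 = 199118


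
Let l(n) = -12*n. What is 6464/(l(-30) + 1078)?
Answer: 3232/719 ≈ 4.4951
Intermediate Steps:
6464/(l(-30) + 1078) = 6464/(-12*(-30) + 1078) = 6464/(360 + 1078) = 6464/1438 = 6464*(1/1438) = 3232/719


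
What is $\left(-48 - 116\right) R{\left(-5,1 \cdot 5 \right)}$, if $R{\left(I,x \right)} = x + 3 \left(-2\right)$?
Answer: $164$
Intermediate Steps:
$R{\left(I,x \right)} = -6 + x$ ($R{\left(I,x \right)} = x - 6 = -6 + x$)
$\left(-48 - 116\right) R{\left(-5,1 \cdot 5 \right)} = \left(-48 - 116\right) \left(-6 + 1 \cdot 5\right) = - 164 \left(-6 + 5\right) = \left(-164\right) \left(-1\right) = 164$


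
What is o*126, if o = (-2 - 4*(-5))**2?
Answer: 40824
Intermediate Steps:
o = 324 (o = (-2 + 20)**2 = 18**2 = 324)
o*126 = 324*126 = 40824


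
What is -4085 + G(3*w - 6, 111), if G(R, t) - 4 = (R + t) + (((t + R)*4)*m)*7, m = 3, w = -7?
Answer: 3059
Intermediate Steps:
G(R, t) = 4 + 85*R + 85*t (G(R, t) = 4 + ((R + t) + (((t + R)*4)*3)*7) = 4 + ((R + t) + (((R + t)*4)*3)*7) = 4 + ((R + t) + ((4*R + 4*t)*3)*7) = 4 + ((R + t) + (12*R + 12*t)*7) = 4 + ((R + t) + (84*R + 84*t)) = 4 + (85*R + 85*t) = 4 + 85*R + 85*t)
-4085 + G(3*w - 6, 111) = -4085 + (4 + 85*(3*(-7) - 6) + 85*111) = -4085 + (4 + 85*(-21 - 6) + 9435) = -4085 + (4 + 85*(-27) + 9435) = -4085 + (4 - 2295 + 9435) = -4085 + 7144 = 3059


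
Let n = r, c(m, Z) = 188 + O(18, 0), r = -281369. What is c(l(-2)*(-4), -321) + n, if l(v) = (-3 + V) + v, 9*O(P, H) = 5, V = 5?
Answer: -2530624/9 ≈ -2.8118e+5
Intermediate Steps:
O(P, H) = 5/9 (O(P, H) = (1/9)*5 = 5/9)
l(v) = 2 + v (l(v) = (-3 + 5) + v = 2 + v)
c(m, Z) = 1697/9 (c(m, Z) = 188 + 5/9 = 1697/9)
n = -281369
c(l(-2)*(-4), -321) + n = 1697/9 - 281369 = -2530624/9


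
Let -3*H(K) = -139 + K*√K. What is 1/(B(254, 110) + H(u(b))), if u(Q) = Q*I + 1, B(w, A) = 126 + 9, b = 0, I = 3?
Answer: 1/181 ≈ 0.0055249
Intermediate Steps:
B(w, A) = 135
u(Q) = 1 + 3*Q (u(Q) = Q*3 + 1 = 3*Q + 1 = 1 + 3*Q)
H(K) = 139/3 - K^(3/2)/3 (H(K) = -(-139 + K*√K)/3 = -(-139 + K^(3/2))/3 = 139/3 - K^(3/2)/3)
1/(B(254, 110) + H(u(b))) = 1/(135 + (139/3 - (1 + 3*0)^(3/2)/3)) = 1/(135 + (139/3 - (1 + 0)^(3/2)/3)) = 1/(135 + (139/3 - 1^(3/2)/3)) = 1/(135 + (139/3 - ⅓*1)) = 1/(135 + (139/3 - ⅓)) = 1/(135 + 46) = 1/181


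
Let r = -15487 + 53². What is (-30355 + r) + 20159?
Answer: -22874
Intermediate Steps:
r = -12678 (r = -15487 + 2809 = -12678)
(-30355 + r) + 20159 = (-30355 - 12678) + 20159 = -43033 + 20159 = -22874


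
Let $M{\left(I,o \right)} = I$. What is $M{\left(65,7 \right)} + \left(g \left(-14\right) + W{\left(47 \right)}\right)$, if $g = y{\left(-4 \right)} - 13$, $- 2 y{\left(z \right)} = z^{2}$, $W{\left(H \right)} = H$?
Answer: $406$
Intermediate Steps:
$y{\left(z \right)} = - \frac{z^{2}}{2}$
$g = -21$ ($g = - \frac{\left(-4\right)^{2}}{2} - 13 = \left(- \frac{1}{2}\right) 16 - 13 = -8 - 13 = -21$)
$M{\left(65,7 \right)} + \left(g \left(-14\right) + W{\left(47 \right)}\right) = 65 + \left(\left(-21\right) \left(-14\right) + 47\right) = 65 + \left(294 + 47\right) = 65 + 341 = 406$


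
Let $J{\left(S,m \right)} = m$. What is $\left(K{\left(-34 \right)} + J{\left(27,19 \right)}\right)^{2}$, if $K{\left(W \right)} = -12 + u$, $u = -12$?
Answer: $25$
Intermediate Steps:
$K{\left(W \right)} = -24$ ($K{\left(W \right)} = -12 - 12 = -24$)
$\left(K{\left(-34 \right)} + J{\left(27,19 \right)}\right)^{2} = \left(-24 + 19\right)^{2} = \left(-5\right)^{2} = 25$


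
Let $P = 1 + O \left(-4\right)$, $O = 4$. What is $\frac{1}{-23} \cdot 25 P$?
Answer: $\frac{375}{23} \approx 16.304$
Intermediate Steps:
$P = -15$ ($P = 1 + 4 \left(-4\right) = 1 - 16 = -15$)
$\frac{1}{-23} \cdot 25 P = \frac{1}{-23} \cdot 25 \left(-15\right) = \left(- \frac{1}{23}\right) 25 \left(-15\right) = \left(- \frac{25}{23}\right) \left(-15\right) = \frac{375}{23}$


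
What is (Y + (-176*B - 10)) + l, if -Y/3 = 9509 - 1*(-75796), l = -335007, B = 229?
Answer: -631236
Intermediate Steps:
Y = -255915 (Y = -3*(9509 - 1*(-75796)) = -3*(9509 + 75796) = -3*85305 = -255915)
(Y + (-176*B - 10)) + l = (-255915 + (-176*229 - 10)) - 335007 = (-255915 + (-40304 - 10)) - 335007 = (-255915 - 40314) - 335007 = -296229 - 335007 = -631236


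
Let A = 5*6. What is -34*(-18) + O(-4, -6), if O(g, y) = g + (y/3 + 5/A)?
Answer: 3637/6 ≈ 606.17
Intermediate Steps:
A = 30
O(g, y) = ⅙ + g + y/3 (O(g, y) = g + (y/3 + 5/30) = g + (y*(⅓) + 5*(1/30)) = g + (y/3 + ⅙) = g + (⅙ + y/3) = ⅙ + g + y/3)
-34*(-18) + O(-4, -6) = -34*(-18) + (⅙ - 4 + (⅓)*(-6)) = 612 + (⅙ - 4 - 2) = 612 - 35/6 = 3637/6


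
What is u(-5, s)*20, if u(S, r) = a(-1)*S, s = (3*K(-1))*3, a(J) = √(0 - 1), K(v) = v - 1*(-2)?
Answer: -100*I ≈ -100.0*I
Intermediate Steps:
K(v) = 2 + v (K(v) = v + 2 = 2 + v)
a(J) = I (a(J) = √(-1) = I)
s = 9 (s = (3*(2 - 1))*3 = (3*1)*3 = 3*3 = 9)
u(S, r) = I*S
u(-5, s)*20 = (I*(-5))*20 = -5*I*20 = -100*I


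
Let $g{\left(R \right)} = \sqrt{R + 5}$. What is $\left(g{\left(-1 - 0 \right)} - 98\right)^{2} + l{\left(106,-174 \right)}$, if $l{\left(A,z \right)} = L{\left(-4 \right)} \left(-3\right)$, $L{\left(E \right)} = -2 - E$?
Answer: $9210$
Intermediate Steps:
$g{\left(R \right)} = \sqrt{5 + R}$
$l{\left(A,z \right)} = -6$ ($l{\left(A,z \right)} = \left(-2 - -4\right) \left(-3\right) = \left(-2 + 4\right) \left(-3\right) = 2 \left(-3\right) = -6$)
$\left(g{\left(-1 - 0 \right)} - 98\right)^{2} + l{\left(106,-174 \right)} = \left(\sqrt{5 - 1} - 98\right)^{2} - 6 = \left(\sqrt{4} - 98\right)^{2} - 6 = \left(2 - 98\right)^{2} - 6 = \left(-96\right)^{2} - 6 = 9216 - 6 = 9210$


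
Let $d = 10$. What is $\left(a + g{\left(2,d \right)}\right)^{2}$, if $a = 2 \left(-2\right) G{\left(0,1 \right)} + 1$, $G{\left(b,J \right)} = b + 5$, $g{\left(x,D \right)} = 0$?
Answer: $361$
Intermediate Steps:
$G{\left(b,J \right)} = 5 + b$
$a = -19$ ($a = 2 \left(-2\right) \left(5 + 0\right) + 1 = \left(-4\right) 5 + 1 = -20 + 1 = -19$)
$\left(a + g{\left(2,d \right)}\right)^{2} = \left(-19 + 0\right)^{2} = \left(-19\right)^{2} = 361$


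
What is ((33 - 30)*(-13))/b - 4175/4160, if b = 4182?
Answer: -587403/579904 ≈ -1.0129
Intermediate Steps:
((33 - 30)*(-13))/b - 4175/4160 = ((33 - 30)*(-13))/4182 - 4175/4160 = (3*(-13))*(1/4182) - 4175*1/4160 = -39*1/4182 - 835/832 = -13/1394 - 835/832 = -587403/579904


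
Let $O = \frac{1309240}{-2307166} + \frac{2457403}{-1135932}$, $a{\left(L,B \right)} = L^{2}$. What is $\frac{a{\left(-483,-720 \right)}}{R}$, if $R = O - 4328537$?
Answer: $- \frac{305700002977966884}{5672083161215317961} \approx -0.053896$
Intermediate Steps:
$O = - \frac{3578422130789}{1310391844356}$ ($O = 1309240 \left(- \frac{1}{2307166}\right) + 2457403 \left(- \frac{1}{1135932}\right) = - \frac{654620}{1153583} - \frac{2457403}{1135932} = - \frac{3578422130789}{1310391844356} \approx -2.7308$)
$R = - \frac{5672083161215317961}{1310391844356}$ ($R = - \frac{3578422130789}{1310391844356} - 4328537 = - \frac{5672083161215317961}{1310391844356} \approx -4.3285 \cdot 10^{6}$)
$\frac{a{\left(-483,-720 \right)}}{R} = \frac{\left(-483\right)^{2}}{- \frac{5672083161215317961}{1310391844356}} = 233289 \left(- \frac{1310391844356}{5672083161215317961}\right) = - \frac{305700002977966884}{5672083161215317961}$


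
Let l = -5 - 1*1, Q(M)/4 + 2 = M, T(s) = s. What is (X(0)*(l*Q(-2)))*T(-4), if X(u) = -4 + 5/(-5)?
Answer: 1920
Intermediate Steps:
Q(M) = -8 + 4*M
l = -6 (l = -5 - 1 = -6)
X(u) = -5 (X(u) = -4 + 5*(-⅕) = -4 - 1 = -5)
(X(0)*(l*Q(-2)))*T(-4) = -(-30)*(-8 + 4*(-2))*(-4) = -(-30)*(-8 - 8)*(-4) = -(-30)*(-16)*(-4) = -5*96*(-4) = -480*(-4) = 1920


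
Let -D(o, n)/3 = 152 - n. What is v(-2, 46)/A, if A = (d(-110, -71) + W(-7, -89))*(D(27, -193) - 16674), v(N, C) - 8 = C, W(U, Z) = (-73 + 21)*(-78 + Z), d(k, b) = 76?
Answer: -3/8618380 ≈ -3.4809e-7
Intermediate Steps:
W(U, Z) = 4056 - 52*Z (W(U, Z) = -52*(-78 + Z) = 4056 - 52*Z)
D(o, n) = -456 + 3*n (D(o, n) = -3*(152 - n) = -456 + 3*n)
v(N, C) = 8 + C
A = -155130840 (A = (76 + (4056 - 52*(-89)))*((-456 + 3*(-193)) - 16674) = (76 + (4056 + 4628))*((-456 - 579) - 16674) = (76 + 8684)*(-1035 - 16674) = 8760*(-17709) = -155130840)
v(-2, 46)/A = (8 + 46)/(-155130840) = 54*(-1/155130840) = -3/8618380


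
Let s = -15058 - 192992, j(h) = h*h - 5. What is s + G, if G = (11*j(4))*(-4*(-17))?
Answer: -199822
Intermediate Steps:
j(h) = -5 + h² (j(h) = h² - 5 = -5 + h²)
G = 8228 (G = (11*(-5 + 4²))*(-4*(-17)) = (11*(-5 + 16))*(-1*(-68)) = (11*11)*68 = 121*68 = 8228)
s = -208050
s + G = -208050 + 8228 = -199822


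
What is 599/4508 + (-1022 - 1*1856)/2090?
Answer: -5861057/4710860 ≈ -1.2442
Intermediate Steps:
599/4508 + (-1022 - 1*1856)/2090 = 599*(1/4508) + (-1022 - 1856)*(1/2090) = 599/4508 - 2878*1/2090 = 599/4508 - 1439/1045 = -5861057/4710860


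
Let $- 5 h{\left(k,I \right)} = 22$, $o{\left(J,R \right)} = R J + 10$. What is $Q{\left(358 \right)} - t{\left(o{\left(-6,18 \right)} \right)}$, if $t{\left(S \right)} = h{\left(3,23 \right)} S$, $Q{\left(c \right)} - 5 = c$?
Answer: $- \frac{341}{5} \approx -68.2$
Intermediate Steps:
$Q{\left(c \right)} = 5 + c$
$o{\left(J,R \right)} = 10 + J R$ ($o{\left(J,R \right)} = J R + 10 = 10 + J R$)
$h{\left(k,I \right)} = - \frac{22}{5}$ ($h{\left(k,I \right)} = \left(- \frac{1}{5}\right) 22 = - \frac{22}{5}$)
$t{\left(S \right)} = - \frac{22 S}{5}$
$Q{\left(358 \right)} - t{\left(o{\left(-6,18 \right)} \right)} = \left(5 + 358\right) - - \frac{22 \left(10 - 108\right)}{5} = 363 - - \frac{22 \left(10 - 108\right)}{5} = 363 - \left(- \frac{22}{5}\right) \left(-98\right) = 363 - \frac{2156}{5} = - \frac{341}{5}$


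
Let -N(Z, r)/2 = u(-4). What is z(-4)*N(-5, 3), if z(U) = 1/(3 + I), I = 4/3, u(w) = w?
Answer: 24/13 ≈ 1.8462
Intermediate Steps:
I = 4/3 (I = 4*(1/3) = 4/3 ≈ 1.3333)
N(Z, r) = 8 (N(Z, r) = -2*(-4) = 8)
z(U) = 3/13 (z(U) = 1/(3 + 4/3) = 1/(13/3) = 3/13)
z(-4)*N(-5, 3) = (3/13)*8 = 24/13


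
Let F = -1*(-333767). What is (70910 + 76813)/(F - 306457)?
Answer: 147723/27310 ≈ 5.4091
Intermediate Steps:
F = 333767
(70910 + 76813)/(F - 306457) = (70910 + 76813)/(333767 - 306457) = 147723/27310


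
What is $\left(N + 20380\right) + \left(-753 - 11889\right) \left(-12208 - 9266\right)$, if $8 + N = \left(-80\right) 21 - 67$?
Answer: $271492933$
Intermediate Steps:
$N = -1755$ ($N = -8 - 1747 = -1755$)
$\left(N + 20380\right) + \left(-753 - 11889\right) \left(-12208 - 9266\right) = \left(-1755 + 20380\right) + \left(-753 - 11889\right) \left(-12208 - 9266\right) = 18625 - -271474308 = 18625 + 271474308 = 271492933$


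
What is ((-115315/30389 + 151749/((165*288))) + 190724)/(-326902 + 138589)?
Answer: -30602316963809/30215559036960 ≈ -1.0128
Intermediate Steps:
((-115315/30389 + 151749/((165*288))) + 190724)/(-326902 + 138589) = ((-115315*1/30389 + 151749/47520) + 190724)/(-188313) = ((-115315/30389 + 151749*(1/47520)) + 190724)*(-1/188313) = ((-115315/30389 + 16861/5280) + 190724)*(-1/188313) = (-96474271/160453920 + 190724)*(-1/188313) = (30602316963809/160453920)*(-1/188313) = -30602316963809/30215559036960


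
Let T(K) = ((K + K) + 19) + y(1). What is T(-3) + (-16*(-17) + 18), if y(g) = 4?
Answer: 307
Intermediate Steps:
T(K) = 23 + 2*K (T(K) = ((K + K) + 19) + 4 = (2*K + 19) + 4 = (19 + 2*K) + 4 = 23 + 2*K)
T(-3) + (-16*(-17) + 18) = (23 + 2*(-3)) + (-16*(-17) + 18) = (23 - 6) + (272 + 18) = 17 + 290 = 307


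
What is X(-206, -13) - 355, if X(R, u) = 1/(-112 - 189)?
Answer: -106856/301 ≈ -355.00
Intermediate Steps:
X(R, u) = -1/301 (X(R, u) = 1/(-301) = -1/301)
X(-206, -13) - 355 = -1/301 - 355 = -106856/301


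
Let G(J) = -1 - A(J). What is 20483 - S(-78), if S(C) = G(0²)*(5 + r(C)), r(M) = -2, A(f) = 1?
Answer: 20489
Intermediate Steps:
G(J) = -2 (G(J) = -1 - 1*1 = -1 - 1 = -2)
S(C) = -6 (S(C) = -2*(5 - 2) = -2*3 = -6)
20483 - S(-78) = 20483 - 1*(-6) = 20483 + 6 = 20489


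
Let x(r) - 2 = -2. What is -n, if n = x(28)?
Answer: 0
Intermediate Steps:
x(r) = 0 (x(r) = 2 - 2 = 0)
n = 0
-n = -1*0 = 0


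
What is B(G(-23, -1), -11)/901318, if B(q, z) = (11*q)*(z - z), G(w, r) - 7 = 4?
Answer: 0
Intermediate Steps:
G(w, r) = 11 (G(w, r) = 7 + 4 = 11)
B(q, z) = 0 (B(q, z) = (11*q)*0 = 0)
B(G(-23, -1), -11)/901318 = 0/901318 = 0*(1/901318) = 0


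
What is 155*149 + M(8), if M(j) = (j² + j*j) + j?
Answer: 23231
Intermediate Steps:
M(j) = j + 2*j² (M(j) = (j² + j²) + j = 2*j² + j = j + 2*j²)
155*149 + M(8) = 155*149 + 8*(1 + 2*8) = 23095 + 8*(1 + 16) = 23095 + 8*17 = 23095 + 136 = 23231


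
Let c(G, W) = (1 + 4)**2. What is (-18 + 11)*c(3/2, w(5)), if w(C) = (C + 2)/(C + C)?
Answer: -175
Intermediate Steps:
w(C) = (2 + C)/(2*C) (w(C) = (2 + C)/((2*C)) = (2 + C)*(1/(2*C)) = (2 + C)/(2*C))
c(G, W) = 25 (c(G, W) = 5**2 = 25)
(-18 + 11)*c(3/2, w(5)) = (-18 + 11)*25 = -7*25 = -175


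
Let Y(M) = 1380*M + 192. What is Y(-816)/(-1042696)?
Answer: 140736/130337 ≈ 1.0798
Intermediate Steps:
Y(M) = 192 + 1380*M
Y(-816)/(-1042696) = (192 + 1380*(-816))/(-1042696) = (192 - 1126080)*(-1/1042696) = -1125888*(-1/1042696) = 140736/130337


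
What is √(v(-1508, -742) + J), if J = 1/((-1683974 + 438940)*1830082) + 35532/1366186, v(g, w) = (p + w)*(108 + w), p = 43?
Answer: √268392057492825629909720896000857883473539/778218588732646642 ≈ 665.71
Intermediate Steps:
v(g, w) = (43 + w)*(108 + w)
J = 40480085280308515/1556437177465293284 (J = (1/1830082)/(-1245034) + 35532*(1/1366186) = -1/1245034*1/1830082 + 17766/683093 = -1/2278514312788 + 17766/683093 = 40480085280308515/1556437177465293284 ≈ 0.026008)
√(v(-1508, -742) + J) = √((4644 + (-742)² + 151*(-742)) + 40480085280308515/1556437177465293284) = √((4644 + 550564 - 112042) + 40480085280308515/1556437177465293284) = √(443166 + 40480085280308515/1556437177465293284) = √(689760078668669443805659/1556437177465293284) = √268392057492825629909720896000857883473539/778218588732646642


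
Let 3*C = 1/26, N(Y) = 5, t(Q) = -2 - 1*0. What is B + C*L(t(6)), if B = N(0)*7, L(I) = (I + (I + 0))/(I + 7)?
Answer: 6823/195 ≈ 34.990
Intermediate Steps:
t(Q) = -2 (t(Q) = -2 + 0 = -2)
L(I) = 2*I/(7 + I) (L(I) = (I + I)/(7 + I) = (2*I)/(7 + I) = 2*I/(7 + I))
C = 1/78 (C = (⅓)/26 = (⅓)*(1/26) = 1/78 ≈ 0.012821)
B = 35 (B = 5*7 = 35)
B + C*L(t(6)) = 35 + (2*(-2)/(7 - 2))/78 = 35 + (2*(-2)/5)/78 = 35 + (2*(-2)*(⅕))/78 = 35 + (1/78)*(-⅘) = 35 - 2/195 = 6823/195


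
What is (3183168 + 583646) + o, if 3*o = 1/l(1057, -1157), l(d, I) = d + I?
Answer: 1130044199/300 ≈ 3.7668e+6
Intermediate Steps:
l(d, I) = I + d
o = -1/300 (o = 1/(3*(-1157 + 1057)) = (⅓)/(-100) = (⅓)*(-1/100) = -1/300 ≈ -0.0033333)
(3183168 + 583646) + o = (3183168 + 583646) - 1/300 = 3766814 - 1/300 = 1130044199/300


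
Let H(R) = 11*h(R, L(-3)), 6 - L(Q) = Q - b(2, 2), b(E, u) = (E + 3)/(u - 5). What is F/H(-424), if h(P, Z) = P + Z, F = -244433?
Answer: 733299/13750 ≈ 53.331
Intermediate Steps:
b(E, u) = (3 + E)/(-5 + u)
L(Q) = 13/3 - Q (L(Q) = 6 - (Q - (3 + 2)/(-5 + 2)) = 6 - (Q - 5/(-3)) = 6 - (Q - (-1)*5/3) = 6 - (Q - 1*(-5/3)) = 6 - (Q + 5/3) = 6 - (5/3 + Q) = 6 + (-5/3 - Q) = 13/3 - Q)
H(R) = 242/3 + 11*R (H(R) = 11*(R + (13/3 - 1*(-3))) = 11*(R + (13/3 + 3)) = 11*(R + 22/3) = 11*(22/3 + R) = 242/3 + 11*R)
F/H(-424) = -244433/(242/3 + 11*(-424)) = -244433/(242/3 - 4664) = -244433/(-13750/3) = -244433*(-3/13750) = 733299/13750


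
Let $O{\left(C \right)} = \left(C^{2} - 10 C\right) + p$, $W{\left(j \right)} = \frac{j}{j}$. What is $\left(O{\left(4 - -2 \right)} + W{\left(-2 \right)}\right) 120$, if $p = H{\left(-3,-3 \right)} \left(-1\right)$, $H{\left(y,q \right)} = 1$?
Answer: $-2880$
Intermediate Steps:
$W{\left(j \right)} = 1$
$p = -1$ ($p = 1 \left(-1\right) = -1$)
$O{\left(C \right)} = -1 + C^{2} - 10 C$ ($O{\left(C \right)} = \left(C^{2} - 10 C\right) - 1 = -1 + C^{2} - 10 C$)
$\left(O{\left(4 - -2 \right)} + W{\left(-2 \right)}\right) 120 = \left(\left(-1 + \left(4 - -2\right)^{2} - 10 \left(4 - -2\right)\right) + 1\right) 120 = \left(\left(-1 + \left(4 + 2\right)^{2} - 10 \left(4 + 2\right)\right) + 1\right) 120 = \left(\left(-1 + 6^{2} - 60\right) + 1\right) 120 = \left(\left(-1 + 36 - 60\right) + 1\right) 120 = \left(-25 + 1\right) 120 = \left(-24\right) 120 = -2880$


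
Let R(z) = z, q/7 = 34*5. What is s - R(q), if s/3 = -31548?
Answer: -95834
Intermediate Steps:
q = 1190 (q = 7*(34*5) = 7*170 = 1190)
s = -94644 (s = 3*(-31548) = -94644)
s - R(q) = -94644 - 1*1190 = -94644 - 1190 = -95834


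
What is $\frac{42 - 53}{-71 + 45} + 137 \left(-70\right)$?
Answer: $- \frac{249329}{26} \approx -9589.6$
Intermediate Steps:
$\frac{42 - 53}{-71 + 45} + 137 \left(-70\right) = - \frac{11}{-26} - 9590 = \left(-11\right) \left(- \frac{1}{26}\right) - 9590 = \frac{11}{26} - 9590 = - \frac{249329}{26}$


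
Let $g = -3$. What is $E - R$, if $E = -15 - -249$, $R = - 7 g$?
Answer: $213$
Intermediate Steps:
$R = 21$ ($R = \left(-7\right) \left(-3\right) = 21$)
$E = 234$ ($E = -15 + 249 = 234$)
$E - R = 234 - 21 = 213$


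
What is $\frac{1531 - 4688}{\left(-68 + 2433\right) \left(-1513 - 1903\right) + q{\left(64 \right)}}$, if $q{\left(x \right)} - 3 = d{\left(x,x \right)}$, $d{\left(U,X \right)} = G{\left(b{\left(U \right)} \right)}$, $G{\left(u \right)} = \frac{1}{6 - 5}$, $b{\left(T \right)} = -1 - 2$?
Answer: $\frac{3157}{8078836} \approx 0.00039077$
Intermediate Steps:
$b{\left(T \right)} = -3$
$G{\left(u \right)} = 1$ ($G{\left(u \right)} = 1^{-1} = 1$)
$d{\left(U,X \right)} = 1$
$q{\left(x \right)} = 4$ ($q{\left(x \right)} = 3 + 1 = 4$)
$\frac{1531 - 4688}{\left(-68 + 2433\right) \left(-1513 - 1903\right) + q{\left(64 \right)}} = \frac{1531 - 4688}{\left(-68 + 2433\right) \left(-1513 - 1903\right) + 4} = - \frac{3157}{2365 \left(-3416\right) + 4} = - \frac{3157}{-8078840 + 4} = - \frac{3157}{-8078836} = \left(-3157\right) \left(- \frac{1}{8078836}\right) = \frac{3157}{8078836}$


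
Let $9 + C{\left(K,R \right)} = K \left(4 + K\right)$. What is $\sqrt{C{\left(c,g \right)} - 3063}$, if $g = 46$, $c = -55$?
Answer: $i \sqrt{267} \approx 16.34 i$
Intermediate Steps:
$C{\left(K,R \right)} = -9 + K \left(4 + K\right)$
$\sqrt{C{\left(c,g \right)} - 3063} = \sqrt{\left(-9 + \left(-55\right)^{2} + 4 \left(-55\right)\right) - 3063} = \sqrt{\left(-9 + 3025 - 220\right) - 3063} = \sqrt{2796 - 3063} = \sqrt{-267} = i \sqrt{267}$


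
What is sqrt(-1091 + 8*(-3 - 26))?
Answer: 21*I*sqrt(3) ≈ 36.373*I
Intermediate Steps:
sqrt(-1091 + 8*(-3 - 26)) = sqrt(-1091 + 8*(-29)) = sqrt(-1091 - 232) = sqrt(-1323) = 21*I*sqrt(3)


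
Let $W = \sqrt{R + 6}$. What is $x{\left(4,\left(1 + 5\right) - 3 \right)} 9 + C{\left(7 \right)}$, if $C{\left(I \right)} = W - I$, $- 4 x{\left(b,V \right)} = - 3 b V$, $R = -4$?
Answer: $74 + \sqrt{2} \approx 75.414$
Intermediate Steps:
$W = \sqrt{2}$ ($W = \sqrt{-4 + 6} = \sqrt{2} \approx 1.4142$)
$x{\left(b,V \right)} = \frac{3 V b}{4}$ ($x{\left(b,V \right)} = - \frac{- 3 b V}{4} = - \frac{\left(-3\right) V b}{4} = \frac{3 V b}{4}$)
$C{\left(I \right)} = \sqrt{2} - I$
$x{\left(4,\left(1 + 5\right) - 3 \right)} 9 + C{\left(7 \right)} = \frac{3}{4} \left(\left(1 + 5\right) - 3\right) 4 \cdot 9 + \left(\sqrt{2} - 7\right) = \frac{3}{4} \left(6 - 3\right) 4 \cdot 9 - \left(7 - \sqrt{2}\right) = \frac{3}{4} \cdot 3 \cdot 4 \cdot 9 - \left(7 - \sqrt{2}\right) = 9 \cdot 9 - \left(7 - \sqrt{2}\right) = 81 - \left(7 - \sqrt{2}\right) = 74 + \sqrt{2}$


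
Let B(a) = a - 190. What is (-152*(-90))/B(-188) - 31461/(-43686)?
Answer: -3615631/101934 ≈ -35.470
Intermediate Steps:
B(a) = -190 + a
(-152*(-90))/B(-188) - 31461/(-43686) = (-152*(-90))/(-190 - 188) - 31461/(-43686) = 13680/(-378) - 31461*(-1/43686) = 13680*(-1/378) + 10487/14562 = -760/21 + 10487/14562 = -3615631/101934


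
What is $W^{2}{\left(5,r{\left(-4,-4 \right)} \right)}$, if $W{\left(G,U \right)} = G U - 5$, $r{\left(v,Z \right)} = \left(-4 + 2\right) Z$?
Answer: $1225$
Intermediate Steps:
$r{\left(v,Z \right)} = - 2 Z$
$W{\left(G,U \right)} = -5 + G U$
$W^{2}{\left(5,r{\left(-4,-4 \right)} \right)} = \left(-5 + 5 \left(\left(-2\right) \left(-4\right)\right)\right)^{2} = \left(-5 + 5 \cdot 8\right)^{2} = \left(-5 + 40\right)^{2} = 35^{2} = 1225$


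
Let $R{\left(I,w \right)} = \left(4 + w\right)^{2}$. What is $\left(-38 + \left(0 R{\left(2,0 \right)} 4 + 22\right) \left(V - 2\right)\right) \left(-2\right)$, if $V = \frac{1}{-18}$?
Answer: $\frac{1498}{9} \approx 166.44$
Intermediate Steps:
$V = - \frac{1}{18} \approx -0.055556$
$\left(-38 + \left(0 R{\left(2,0 \right)} 4 + 22\right) \left(V - 2\right)\right) \left(-2\right) = \left(-38 + \left(0 \left(4 + 0\right)^{2} \cdot 4 + 22\right) \left(- \frac{1}{18} - 2\right)\right) \left(-2\right) = \left(-38 + \left(0 \cdot 4^{2} \cdot 4 + 22\right) \left(- \frac{37}{18}\right)\right) \left(-2\right) = \left(-38 + \left(0 \cdot 16 \cdot 4 + 22\right) \left(- \frac{37}{18}\right)\right) \left(-2\right) = \left(-38 + \left(0 \cdot 4 + 22\right) \left(- \frac{37}{18}\right)\right) \left(-2\right) = \left(-38 + \left(0 + 22\right) \left(- \frac{37}{18}\right)\right) \left(-2\right) = \left(-38 + 22 \left(- \frac{37}{18}\right)\right) \left(-2\right) = \left(-38 - \frac{407}{9}\right) \left(-2\right) = \left(- \frac{749}{9}\right) \left(-2\right) = \frac{1498}{9}$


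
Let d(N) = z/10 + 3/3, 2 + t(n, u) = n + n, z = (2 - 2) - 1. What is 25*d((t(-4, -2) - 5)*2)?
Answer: 45/2 ≈ 22.500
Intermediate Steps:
z = -1 (z = 0 - 1 = -1)
t(n, u) = -2 + 2*n (t(n, u) = -2 + (n + n) = -2 + 2*n)
d(N) = 9/10 (d(N) = -1/10 + 3/3 = -1*⅒ + 3*(⅓) = -⅒ + 1 = 9/10)
25*d((t(-4, -2) - 5)*2) = 25*(9/10) = 45/2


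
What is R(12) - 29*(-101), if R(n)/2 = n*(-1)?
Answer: 2905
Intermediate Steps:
R(n) = -2*n (R(n) = 2*(n*(-1)) = 2*(-n) = -2*n)
R(12) - 29*(-101) = -2*12 - 29*(-101) = -24 + 2929 = 2905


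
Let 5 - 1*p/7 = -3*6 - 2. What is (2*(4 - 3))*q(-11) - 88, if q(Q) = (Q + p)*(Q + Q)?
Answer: -7304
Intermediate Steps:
p = 175 (p = 35 - 7*(-3*6 - 2) = 35 - 7*(-18 - 2) = 35 - 7*(-20) = 35 + 140 = 175)
q(Q) = 2*Q*(175 + Q) (q(Q) = (Q + 175)*(Q + Q) = (175 + Q)*(2*Q) = 2*Q*(175 + Q))
(2*(4 - 3))*q(-11) - 88 = (2*(4 - 3))*(2*(-11)*(175 - 11)) - 88 = (2*1)*(2*(-11)*164) - 88 = 2*(-3608) - 88 = -7216 - 88 = -7304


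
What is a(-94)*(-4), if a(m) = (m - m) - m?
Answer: -376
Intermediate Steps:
a(m) = -m (a(m) = 0 - m = -m)
a(-94)*(-4) = -1*(-94)*(-4) = 94*(-4) = -376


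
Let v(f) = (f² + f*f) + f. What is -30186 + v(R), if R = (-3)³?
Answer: -28755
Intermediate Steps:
R = -27
v(f) = f + 2*f² (v(f) = (f² + f²) + f = 2*f² + f = f + 2*f²)
-30186 + v(R) = -30186 - 27*(1 + 2*(-27)) = -30186 - 27*(1 - 54) = -30186 - 27*(-53) = -30186 + 1431 = -28755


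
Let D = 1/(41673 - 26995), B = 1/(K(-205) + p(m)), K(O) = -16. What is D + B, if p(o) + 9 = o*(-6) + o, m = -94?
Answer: 15123/6531710 ≈ 0.0023153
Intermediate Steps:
p(o) = -9 - 5*o (p(o) = -9 + (o*(-6) + o) = -9 + (-6*o + o) = -9 - 5*o)
B = 1/445 (B = 1/(-16 + (-9 - 5*(-94))) = 1/(-16 + (-9 + 470)) = 1/(-16 + 461) = 1/445 ≈ 0.0022472)
D = 1/14678 ≈ 6.8129e-5
D + B = 1/14678 + 1/445 = 15123/6531710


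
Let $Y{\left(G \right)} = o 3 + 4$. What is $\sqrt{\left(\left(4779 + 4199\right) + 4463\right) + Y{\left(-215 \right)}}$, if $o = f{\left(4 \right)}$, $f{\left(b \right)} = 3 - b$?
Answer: $\sqrt{13442} \approx 115.94$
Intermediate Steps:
$o = -1$ ($o = 3 - 4 = -1$)
$Y{\left(G \right)} = 1$ ($Y{\left(G \right)} = \left(-1\right) 3 + 4 = -3 + 4 = 1$)
$\sqrt{\left(\left(4779 + 4199\right) + 4463\right) + Y{\left(-215 \right)}} = \sqrt{\left(\left(4779 + 4199\right) + 4463\right) + 1} = \sqrt{\left(8978 + 4463\right) + 1} = \sqrt{13441 + 1} = \sqrt{13442}$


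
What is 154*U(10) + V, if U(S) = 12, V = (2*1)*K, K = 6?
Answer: 1860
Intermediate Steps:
V = 12 (V = (2*1)*6 = 2*6 = 12)
154*U(10) + V = 154*12 + 12 = 1848 + 12 = 1860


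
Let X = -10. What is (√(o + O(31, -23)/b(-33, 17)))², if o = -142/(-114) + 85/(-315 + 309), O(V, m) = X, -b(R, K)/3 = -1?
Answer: -1853/114 ≈ -16.254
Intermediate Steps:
b(R, K) = 3 (b(R, K) = -3*(-1) = 3)
O(V, m) = -10
o = -491/38 (o = -142*(-1/114) + 85/(-6) = 71/57 + 85*(-⅙) = 71/57 - 85/6 = -491/38 ≈ -12.921)
(√(o + O(31, -23)/b(-33, 17)))² = (√(-491/38 - 10/3))² = (√(-1853/114))² = (I*√211242/114)² = -1853/114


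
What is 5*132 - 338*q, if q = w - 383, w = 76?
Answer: 104426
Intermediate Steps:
q = -307 (q = 76 - 383 = -307)
5*132 - 338*q = 5*132 - 338*(-307) = 660 + 103766 = 104426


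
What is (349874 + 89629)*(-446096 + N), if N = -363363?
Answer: -355759658877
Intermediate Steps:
(349874 + 89629)*(-446096 + N) = (349874 + 89629)*(-446096 - 363363) = 439503*(-809459) = -355759658877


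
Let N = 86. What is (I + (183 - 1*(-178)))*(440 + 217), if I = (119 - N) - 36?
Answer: 235206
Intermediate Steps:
I = -3 (I = (119 - 1*86) - 36 = (119 - 86) - 36 = 33 - 36 = -3)
(I + (183 - 1*(-178)))*(440 + 217) = (-3 + (183 - 1*(-178)))*(440 + 217) = (-3 + (183 + 178))*657 = (-3 + 361)*657 = 358*657 = 235206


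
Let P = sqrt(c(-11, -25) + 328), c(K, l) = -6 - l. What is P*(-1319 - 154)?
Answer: -1473*sqrt(347) ≈ -27439.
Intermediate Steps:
P = sqrt(347) (P = sqrt((-6 - 1*(-25)) + 328) = sqrt((-6 + 25) + 328) = sqrt(19 + 328) = sqrt(347) ≈ 18.628)
P*(-1319 - 154) = sqrt(347)*(-1319 - 154) = sqrt(347)*(-1473) = -1473*sqrt(347)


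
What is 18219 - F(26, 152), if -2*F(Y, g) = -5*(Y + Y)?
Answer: 18089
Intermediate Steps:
F(Y, g) = 5*Y (F(Y, g) = -(-5)*(Y + Y)/2 = -(-5)*2*Y/2 = -(-5)*Y = 5*Y)
18219 - F(26, 152) = 18219 - 5*26 = 18219 - 1*130 = 18219 - 130 = 18089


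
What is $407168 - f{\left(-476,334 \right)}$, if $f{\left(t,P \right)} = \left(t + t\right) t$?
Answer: $-45984$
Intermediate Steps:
$f{\left(t,P \right)} = 2 t^{2}$ ($f{\left(t,P \right)} = 2 t t = 2 t^{2}$)
$407168 - f{\left(-476,334 \right)} = 407168 - 2 \left(-476\right)^{2} = 407168 - 2 \cdot 226576 = 407168 - 453152 = -45984$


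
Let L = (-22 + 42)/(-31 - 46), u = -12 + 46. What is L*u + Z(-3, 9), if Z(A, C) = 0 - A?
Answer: -449/77 ≈ -5.8312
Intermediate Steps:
Z(A, C) = -A
u = 34
L = -20/77 (L = 20/(-77) = 20*(-1/77) = -20/77 ≈ -0.25974)
L*u + Z(-3, 9) = -20/77*34 - 1*(-3) = -680/77 + 3 = -449/77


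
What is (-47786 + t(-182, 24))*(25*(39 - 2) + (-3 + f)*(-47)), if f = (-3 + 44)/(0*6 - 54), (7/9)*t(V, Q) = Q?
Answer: -9943504213/189 ≈ -5.2611e+7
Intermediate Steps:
t(V, Q) = 9*Q/7
f = -41/54 (f = 41/(0 - 54) = 41/(-54) = 41*(-1/54) = -41/54 ≈ -0.75926)
(-47786 + t(-182, 24))*(25*(39 - 2) + (-3 + f)*(-47)) = (-47786 + (9/7)*24)*(25*(39 - 2) + (-3 - 41/54)*(-47)) = (-47786 + 216/7)*(25*37 - 203/54*(-47)) = -334286*(925 + 9541/54)/7 = -334286/7*59491/54 = -9943504213/189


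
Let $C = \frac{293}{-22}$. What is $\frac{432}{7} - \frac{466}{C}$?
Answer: $\frac{198340}{2051} \approx 96.704$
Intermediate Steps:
$C = - \frac{293}{22}$ ($C = 293 \left(- \frac{1}{22}\right) = - \frac{293}{22} \approx -13.318$)
$\frac{432}{7} - \frac{466}{C} = \frac{432}{7} - \frac{466}{- \frac{293}{22}} = 432 \cdot \frac{1}{7} - - \frac{10252}{293} = \frac{432}{7} + \frac{10252}{293} = \frac{198340}{2051}$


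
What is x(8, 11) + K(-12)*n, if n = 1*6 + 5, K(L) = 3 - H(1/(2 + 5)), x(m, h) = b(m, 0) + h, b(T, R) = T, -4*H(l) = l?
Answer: 1467/28 ≈ 52.393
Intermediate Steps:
H(l) = -l/4
x(m, h) = h + m (x(m, h) = m + h = h + m)
K(L) = 85/28 (K(L) = 3 - (-1)/(4*(2 + 5)) = 3 - (-1)/(4*7) = 3 - 1*(-1/28) = 3 + 1/28 = 85/28)
n = 11 (n = 6 + 5 = 11)
x(8, 11) + K(-12)*n = (11 + 8) + (85/28)*11 = 19 + 935/28 = 1467/28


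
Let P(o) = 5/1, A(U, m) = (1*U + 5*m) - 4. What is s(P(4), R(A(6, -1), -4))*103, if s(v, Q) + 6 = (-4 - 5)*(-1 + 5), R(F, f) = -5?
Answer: -4326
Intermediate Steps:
A(U, m) = -4 + U + 5*m (A(U, m) = (U + 5*m) - 4 = -4 + U + 5*m)
P(o) = 5 (P(o) = 5*1 = 5)
s(v, Q) = -42 (s(v, Q) = -6 + (-4 - 5)*(-1 + 5) = -6 - 9*4 = -6 - 36 = -42)
s(P(4), R(A(6, -1), -4))*103 = -42*103 = -4326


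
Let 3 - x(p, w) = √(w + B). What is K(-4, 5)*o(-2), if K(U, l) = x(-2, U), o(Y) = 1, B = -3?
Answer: 3 - I*√7 ≈ 3.0 - 2.6458*I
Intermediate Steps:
x(p, w) = 3 - √(-3 + w) (x(p, w) = 3 - √(w - 3) = 3 - √(-3 + w))
K(U, l) = 3 - √(-3 + U)
K(-4, 5)*o(-2) = (3 - √(-3 - 4))*1 = (3 - √(-7))*1 = (3 - I*√7)*1 = 3 - I*√7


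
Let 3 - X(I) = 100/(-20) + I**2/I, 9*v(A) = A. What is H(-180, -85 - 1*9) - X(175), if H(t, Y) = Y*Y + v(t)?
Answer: 8983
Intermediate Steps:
v(A) = A/9
H(t, Y) = Y**2 + t/9 (H(t, Y) = Y*Y + t/9 = Y**2 + t/9)
X(I) = 8 - I (X(I) = 3 - (100/(-20) + I**2/I) = 3 - (100*(-1/20) + I) = 3 - (-5 + I) = 3 + (5 - I) = 8 - I)
H(-180, -85 - 1*9) - X(175) = ((-85 - 1*9)**2 + (1/9)*(-180)) - (8 - 1*175) = ((-85 - 9)**2 - 20) - (8 - 175) = ((-94)**2 - 20) - 1*(-167) = (8836 - 20) + 167 = 8816 + 167 = 8983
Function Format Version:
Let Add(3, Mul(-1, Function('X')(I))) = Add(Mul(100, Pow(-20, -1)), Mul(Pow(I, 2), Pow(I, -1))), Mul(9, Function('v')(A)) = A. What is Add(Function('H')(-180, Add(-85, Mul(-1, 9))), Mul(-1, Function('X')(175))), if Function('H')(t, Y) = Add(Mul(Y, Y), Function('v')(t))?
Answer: 8983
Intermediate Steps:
Function('v')(A) = Mul(Rational(1, 9), A)
Function('H')(t, Y) = Add(Pow(Y, 2), Mul(Rational(1, 9), t)) (Function('H')(t, Y) = Add(Mul(Y, Y), Mul(Rational(1, 9), t)) = Add(Pow(Y, 2), Mul(Rational(1, 9), t)))
Function('X')(I) = Add(8, Mul(-1, I)) (Function('X')(I) = Add(3, Mul(-1, Add(Mul(100, Pow(-20, -1)), Mul(Pow(I, 2), Pow(I, -1))))) = Add(3, Mul(-1, Add(Mul(100, Rational(-1, 20)), I))) = Add(3, Mul(-1, Add(-5, I))) = Add(3, Add(5, Mul(-1, I))) = Add(8, Mul(-1, I)))
Add(Function('H')(-180, Add(-85, Mul(-1, 9))), Mul(-1, Function('X')(175))) = Add(Add(Pow(Add(-85, Mul(-1, 9)), 2), Mul(Rational(1, 9), -180)), Mul(-1, Add(8, Mul(-1, 175)))) = Add(Add(Pow(Add(-85, -9), 2), -20), Mul(-1, Add(8, -175))) = Add(Add(Pow(-94, 2), -20), Mul(-1, -167)) = Add(Add(8836, -20), 167) = Add(8816, 167) = 8983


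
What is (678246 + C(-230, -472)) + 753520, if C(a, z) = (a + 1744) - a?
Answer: 1433510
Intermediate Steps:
C(a, z) = 1744 (C(a, z) = (1744 + a) - a = 1744)
(678246 + C(-230, -472)) + 753520 = (678246 + 1744) + 753520 = 679990 + 753520 = 1433510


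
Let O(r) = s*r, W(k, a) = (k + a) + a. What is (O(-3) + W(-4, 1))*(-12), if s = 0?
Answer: 24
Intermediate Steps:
W(k, a) = k + 2*a (W(k, a) = (a + k) + a = k + 2*a)
O(r) = 0 (O(r) = 0*r = 0)
(O(-3) + W(-4, 1))*(-12) = (0 + (-4 + 2*1))*(-12) = (0 + (-4 + 2))*(-12) = (0 - 2)*(-12) = -2*(-12) = 24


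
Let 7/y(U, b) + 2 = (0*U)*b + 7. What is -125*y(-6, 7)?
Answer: -175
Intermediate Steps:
y(U, b) = 7/5 (y(U, b) = 7/(-2 + ((0*U)*b + 7)) = 7/(-2 + (0*b + 7)) = 7/(-2 + (0 + 7)) = 7/(-2 + 7) = 7/5)
-125*y(-6, 7) = -125*7/5 = -175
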